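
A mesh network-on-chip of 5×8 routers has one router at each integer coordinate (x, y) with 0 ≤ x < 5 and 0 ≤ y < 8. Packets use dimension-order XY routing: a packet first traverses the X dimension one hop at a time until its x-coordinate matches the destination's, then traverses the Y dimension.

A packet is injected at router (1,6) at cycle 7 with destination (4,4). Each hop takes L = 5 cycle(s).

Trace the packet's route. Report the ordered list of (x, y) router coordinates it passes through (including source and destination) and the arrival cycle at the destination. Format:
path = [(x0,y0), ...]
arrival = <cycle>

src (1,6)  cyc=7
E→(2,6)  cyc=12
E→(3,6)  cyc=17
E→(4,6)  cyc=22
S→(4,5)  cyc=27
S→(4,4)  cyc=32

path = [(1,6), (2,6), (3,6), (4,6), (4,5), (4,4)]
arrival = 32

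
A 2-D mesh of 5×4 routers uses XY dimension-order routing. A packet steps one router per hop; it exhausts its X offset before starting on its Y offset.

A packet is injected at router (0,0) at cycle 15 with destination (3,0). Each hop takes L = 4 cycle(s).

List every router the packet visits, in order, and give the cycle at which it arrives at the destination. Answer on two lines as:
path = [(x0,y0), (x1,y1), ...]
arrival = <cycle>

path = [(0,0), (1,0), (2,0), (3,0)]
arrival = 27

t=15: at (0,0)
t=19: at (1,0) after E
t=23: at (2,0) after E
t=27: at (3,0) after E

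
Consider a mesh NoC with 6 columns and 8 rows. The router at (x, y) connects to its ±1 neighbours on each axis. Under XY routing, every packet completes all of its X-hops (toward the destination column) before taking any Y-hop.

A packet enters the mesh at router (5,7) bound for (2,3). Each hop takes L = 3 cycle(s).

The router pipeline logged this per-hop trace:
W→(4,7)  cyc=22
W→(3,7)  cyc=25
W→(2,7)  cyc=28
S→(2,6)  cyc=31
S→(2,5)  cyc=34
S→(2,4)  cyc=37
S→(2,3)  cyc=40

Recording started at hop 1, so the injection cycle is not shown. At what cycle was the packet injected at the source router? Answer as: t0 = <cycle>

cyc[1] = 22 and cyc[k] = t0 + k·L for every k.
t0 = cyc[1] − L = 22 − 3 = 19.

t0 = 19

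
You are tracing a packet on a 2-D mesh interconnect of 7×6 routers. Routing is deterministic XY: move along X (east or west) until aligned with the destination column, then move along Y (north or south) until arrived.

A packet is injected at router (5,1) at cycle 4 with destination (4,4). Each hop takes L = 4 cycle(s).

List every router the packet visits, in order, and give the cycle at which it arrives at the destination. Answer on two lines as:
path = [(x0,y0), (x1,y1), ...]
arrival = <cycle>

t=4: at (5,1)
t=8: at (4,1) after W
t=12: at (4,2) after N
t=16: at (4,3) after N
t=20: at (4,4) after N

path = [(5,1), (4,1), (4,2), (4,3), (4,4)]
arrival = 20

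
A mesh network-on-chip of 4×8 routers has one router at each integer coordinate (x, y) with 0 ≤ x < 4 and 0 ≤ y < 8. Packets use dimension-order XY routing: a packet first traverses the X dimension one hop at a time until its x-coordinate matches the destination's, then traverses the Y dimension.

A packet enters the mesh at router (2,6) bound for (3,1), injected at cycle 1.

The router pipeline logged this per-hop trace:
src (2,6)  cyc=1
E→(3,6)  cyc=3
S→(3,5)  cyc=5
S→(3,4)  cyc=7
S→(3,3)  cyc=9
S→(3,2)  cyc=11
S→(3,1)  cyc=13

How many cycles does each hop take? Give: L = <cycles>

L = 2

Between hops 0 and 1 the cycle counter advances 3 − 1 = 2.
Each hop adds L, hence L = 2.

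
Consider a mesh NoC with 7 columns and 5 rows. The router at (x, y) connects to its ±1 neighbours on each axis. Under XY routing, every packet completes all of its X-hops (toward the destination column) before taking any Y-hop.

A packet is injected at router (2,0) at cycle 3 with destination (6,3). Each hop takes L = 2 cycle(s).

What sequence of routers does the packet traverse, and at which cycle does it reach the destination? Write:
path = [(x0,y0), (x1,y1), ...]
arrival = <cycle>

path = [(2,0), (3,0), (4,0), (5,0), (6,0), (6,1), (6,2), (6,3)]
arrival = 17

#0 — 2,0 | c3
#1 — 3,0 | c5 | E
#2 — 4,0 | c7 | E
#3 — 5,0 | c9 | E
#4 — 6,0 | c11 | E
#5 — 6,1 | c13 | N
#6 — 6,2 | c15 | N
#7 — 6,3 | c17 | N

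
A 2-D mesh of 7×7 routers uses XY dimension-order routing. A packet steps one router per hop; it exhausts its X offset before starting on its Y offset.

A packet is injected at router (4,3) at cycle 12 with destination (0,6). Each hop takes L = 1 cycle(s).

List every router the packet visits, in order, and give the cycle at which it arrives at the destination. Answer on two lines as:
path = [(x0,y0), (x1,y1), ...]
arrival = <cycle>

  0. router=(4,3) cycle=12 (inject)
  1. router=(3,3) cycle=13 dir=W
  2. router=(2,3) cycle=14 dir=W
  3. router=(1,3) cycle=15 dir=W
  4. router=(0,3) cycle=16 dir=W
  5. router=(0,4) cycle=17 dir=N
  6. router=(0,5) cycle=18 dir=N
  7. router=(0,6) cycle=19 dir=N

path = [(4,3), (3,3), (2,3), (1,3), (0,3), (0,4), (0,5), (0,6)]
arrival = 19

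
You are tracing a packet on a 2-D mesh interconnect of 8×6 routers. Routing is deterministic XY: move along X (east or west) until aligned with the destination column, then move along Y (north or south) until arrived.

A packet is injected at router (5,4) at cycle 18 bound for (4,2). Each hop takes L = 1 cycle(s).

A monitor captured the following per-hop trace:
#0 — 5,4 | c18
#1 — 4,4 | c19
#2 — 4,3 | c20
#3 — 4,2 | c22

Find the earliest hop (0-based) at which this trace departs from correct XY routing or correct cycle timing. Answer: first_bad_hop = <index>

first_bad_hop = 3

  1: Δx=-1 Δy=+0 Δt=1 [ok]
  2: Δx=+0 Δy=-1 Δt=1 [ok]
  3: Δx=+0 Δy=-1 Δt=2 [BAD: Δcyc=2≠L]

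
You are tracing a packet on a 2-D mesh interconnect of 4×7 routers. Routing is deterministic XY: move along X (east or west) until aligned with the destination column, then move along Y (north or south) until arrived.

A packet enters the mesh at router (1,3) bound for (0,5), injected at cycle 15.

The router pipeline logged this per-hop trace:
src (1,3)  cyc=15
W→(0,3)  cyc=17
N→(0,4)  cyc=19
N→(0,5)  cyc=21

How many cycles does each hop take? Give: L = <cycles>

Δcyc across hop 0→1: 17 − 15 = 2.
One hop costs L cycles, so L = 2.

L = 2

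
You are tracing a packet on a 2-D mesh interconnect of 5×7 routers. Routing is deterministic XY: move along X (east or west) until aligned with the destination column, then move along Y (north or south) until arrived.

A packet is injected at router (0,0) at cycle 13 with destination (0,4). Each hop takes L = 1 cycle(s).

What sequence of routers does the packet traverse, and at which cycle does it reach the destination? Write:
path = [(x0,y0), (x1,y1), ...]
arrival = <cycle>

path = [(0,0), (0,1), (0,2), (0,3), (0,4)]
arrival = 17

#0 — 0,0 | c13
#1 — 0,1 | c14 | N
#2 — 0,2 | c15 | N
#3 — 0,3 | c16 | N
#4 — 0,4 | c17 | N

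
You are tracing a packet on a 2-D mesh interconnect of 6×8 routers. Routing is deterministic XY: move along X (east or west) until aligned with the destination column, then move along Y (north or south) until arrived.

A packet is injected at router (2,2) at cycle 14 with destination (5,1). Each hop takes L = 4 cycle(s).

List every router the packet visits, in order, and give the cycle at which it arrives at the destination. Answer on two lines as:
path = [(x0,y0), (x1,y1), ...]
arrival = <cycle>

t=14: at (2,2)
t=18: at (3,2) after E
t=22: at (4,2) after E
t=26: at (5,2) after E
t=30: at (5,1) after S

path = [(2,2), (3,2), (4,2), (5,2), (5,1)]
arrival = 30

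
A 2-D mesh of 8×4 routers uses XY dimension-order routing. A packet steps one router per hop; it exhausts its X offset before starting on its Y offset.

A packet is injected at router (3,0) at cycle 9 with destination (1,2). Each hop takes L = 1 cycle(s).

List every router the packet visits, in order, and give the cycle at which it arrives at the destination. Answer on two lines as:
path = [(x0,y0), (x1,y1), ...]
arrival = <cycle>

path = [(3,0), (2,0), (1,0), (1,1), (1,2)]
arrival = 13

  0. router=(3,0) cycle=9 (inject)
  1. router=(2,0) cycle=10 dir=W
  2. router=(1,0) cycle=11 dir=W
  3. router=(1,1) cycle=12 dir=N
  4. router=(1,2) cycle=13 dir=N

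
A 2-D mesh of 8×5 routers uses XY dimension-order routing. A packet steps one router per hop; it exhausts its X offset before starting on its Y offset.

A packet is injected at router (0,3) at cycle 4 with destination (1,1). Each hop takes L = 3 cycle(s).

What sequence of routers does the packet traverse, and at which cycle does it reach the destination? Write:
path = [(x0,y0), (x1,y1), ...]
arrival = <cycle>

path = [(0,3), (1,3), (1,2), (1,1)]
arrival = 13

hop 0: (0,3) @ cyc 4
hop 1: (1,3) @ cyc 7  [E]
hop 2: (1,2) @ cyc 10  [S]
hop 3: (1,1) @ cyc 13  [S]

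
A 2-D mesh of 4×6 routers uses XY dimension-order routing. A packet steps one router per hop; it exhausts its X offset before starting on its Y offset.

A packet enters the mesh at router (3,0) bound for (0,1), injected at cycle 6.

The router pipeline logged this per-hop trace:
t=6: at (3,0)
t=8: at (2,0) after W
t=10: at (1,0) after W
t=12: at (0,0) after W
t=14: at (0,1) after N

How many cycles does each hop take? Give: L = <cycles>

From hop 0 (6) to hop 1 (8): +2 cycles.
That increment is L by definition: L = 2.

L = 2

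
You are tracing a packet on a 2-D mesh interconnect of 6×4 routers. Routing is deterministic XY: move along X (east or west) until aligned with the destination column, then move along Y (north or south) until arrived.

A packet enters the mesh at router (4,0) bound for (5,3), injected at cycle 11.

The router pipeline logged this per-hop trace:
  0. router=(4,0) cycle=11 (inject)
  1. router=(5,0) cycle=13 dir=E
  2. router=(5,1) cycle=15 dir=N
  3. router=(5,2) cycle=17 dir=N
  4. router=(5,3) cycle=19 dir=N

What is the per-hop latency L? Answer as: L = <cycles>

L = 2

Between hops 0 and 1 the cycle counter advances 13 − 11 = 2.
One hop costs L cycles, so L = 2.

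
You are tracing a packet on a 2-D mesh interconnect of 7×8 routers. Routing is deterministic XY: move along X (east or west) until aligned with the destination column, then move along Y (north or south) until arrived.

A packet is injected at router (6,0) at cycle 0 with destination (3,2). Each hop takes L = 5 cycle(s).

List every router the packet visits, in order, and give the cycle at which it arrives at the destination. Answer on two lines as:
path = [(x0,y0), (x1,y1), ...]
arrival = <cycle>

t=0: at (6,0)
t=5: at (5,0) after W
t=10: at (4,0) after W
t=15: at (3,0) after W
t=20: at (3,1) after N
t=25: at (3,2) after N

path = [(6,0), (5,0), (4,0), (3,0), (3,1), (3,2)]
arrival = 25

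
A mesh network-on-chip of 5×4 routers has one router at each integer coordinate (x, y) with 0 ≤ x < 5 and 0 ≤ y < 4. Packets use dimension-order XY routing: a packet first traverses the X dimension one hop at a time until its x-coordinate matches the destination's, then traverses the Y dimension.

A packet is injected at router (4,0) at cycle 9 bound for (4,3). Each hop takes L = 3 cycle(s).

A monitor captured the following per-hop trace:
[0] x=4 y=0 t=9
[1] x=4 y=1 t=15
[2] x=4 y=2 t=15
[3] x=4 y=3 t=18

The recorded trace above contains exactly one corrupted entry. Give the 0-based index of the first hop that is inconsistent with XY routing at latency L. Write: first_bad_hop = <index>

first_bad_hop = 1

  1: Δx=+0 Δy=+1 Δt=6 [BAD: Δcyc=6≠L]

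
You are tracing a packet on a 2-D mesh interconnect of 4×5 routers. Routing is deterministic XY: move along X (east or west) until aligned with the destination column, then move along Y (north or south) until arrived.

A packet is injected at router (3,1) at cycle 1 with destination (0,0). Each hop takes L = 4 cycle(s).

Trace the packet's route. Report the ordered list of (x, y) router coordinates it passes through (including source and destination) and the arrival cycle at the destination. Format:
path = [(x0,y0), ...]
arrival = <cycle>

path = [(3,1), (2,1), (1,1), (0,1), (0,0)]
arrival = 17

t=1: at (3,1)
t=5: at (2,1) after W
t=9: at (1,1) after W
t=13: at (0,1) after W
t=17: at (0,0) after S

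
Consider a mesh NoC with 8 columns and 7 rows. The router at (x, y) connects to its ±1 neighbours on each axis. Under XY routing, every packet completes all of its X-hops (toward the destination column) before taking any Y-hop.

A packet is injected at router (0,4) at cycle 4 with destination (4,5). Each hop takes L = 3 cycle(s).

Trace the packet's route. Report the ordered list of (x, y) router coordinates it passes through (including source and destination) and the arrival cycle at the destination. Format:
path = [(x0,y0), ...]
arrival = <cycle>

path = [(0,4), (1,4), (2,4), (3,4), (4,4), (4,5)]
arrival = 19

src (0,4)  cyc=4
E→(1,4)  cyc=7
E→(2,4)  cyc=10
E→(3,4)  cyc=13
E→(4,4)  cyc=16
N→(4,5)  cyc=19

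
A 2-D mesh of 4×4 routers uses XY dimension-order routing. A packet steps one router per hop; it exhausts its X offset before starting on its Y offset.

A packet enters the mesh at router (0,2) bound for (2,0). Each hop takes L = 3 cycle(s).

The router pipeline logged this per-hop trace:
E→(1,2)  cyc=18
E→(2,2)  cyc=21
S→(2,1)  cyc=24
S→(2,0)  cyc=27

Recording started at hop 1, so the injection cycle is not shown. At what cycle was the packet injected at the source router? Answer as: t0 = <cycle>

cyc[1] = 18 and cyc[k] = t0 + k·L for every k.
So t0 = 18 − 1·3 = 15.

t0 = 15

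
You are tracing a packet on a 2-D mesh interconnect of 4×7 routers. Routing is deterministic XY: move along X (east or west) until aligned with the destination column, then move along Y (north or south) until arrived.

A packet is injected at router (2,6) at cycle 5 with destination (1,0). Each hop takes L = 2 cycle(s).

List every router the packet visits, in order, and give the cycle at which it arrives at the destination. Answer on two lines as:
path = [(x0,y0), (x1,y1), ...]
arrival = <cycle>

path = [(2,6), (1,6), (1,5), (1,4), (1,3), (1,2), (1,1), (1,0)]
arrival = 19

#0 — 2,6 | c5
#1 — 1,6 | c7 | W
#2 — 1,5 | c9 | S
#3 — 1,4 | c11 | S
#4 — 1,3 | c13 | S
#5 — 1,2 | c15 | S
#6 — 1,1 | c17 | S
#7 — 1,0 | c19 | S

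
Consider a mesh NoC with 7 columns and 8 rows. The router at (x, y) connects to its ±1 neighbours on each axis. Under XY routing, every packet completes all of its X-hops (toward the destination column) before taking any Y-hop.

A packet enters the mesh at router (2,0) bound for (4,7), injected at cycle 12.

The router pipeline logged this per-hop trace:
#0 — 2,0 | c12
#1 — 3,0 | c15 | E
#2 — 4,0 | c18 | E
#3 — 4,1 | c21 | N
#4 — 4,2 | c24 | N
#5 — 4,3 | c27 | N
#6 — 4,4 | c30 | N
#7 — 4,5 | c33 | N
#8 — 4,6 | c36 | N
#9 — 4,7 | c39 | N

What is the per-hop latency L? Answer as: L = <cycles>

L = 3

cyc[1] − cyc[0] = 15 − 12 = 3.
One hop costs L cycles, so L = 3.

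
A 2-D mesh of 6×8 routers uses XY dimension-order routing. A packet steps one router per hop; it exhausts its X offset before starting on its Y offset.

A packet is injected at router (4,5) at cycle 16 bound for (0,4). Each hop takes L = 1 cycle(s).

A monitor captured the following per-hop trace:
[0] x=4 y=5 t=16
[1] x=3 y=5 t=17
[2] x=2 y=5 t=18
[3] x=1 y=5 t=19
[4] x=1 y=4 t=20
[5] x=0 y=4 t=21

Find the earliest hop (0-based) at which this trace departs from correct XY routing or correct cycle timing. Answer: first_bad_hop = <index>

first_bad_hop = 4

  1: Δx=-1 Δy=+0 Δt=1 [ok]
  2: Δx=-1 Δy=+0 Δt=1 [ok]
  3: Δx=-1 Δy=+0 Δt=1 [ok]
  4: Δx=+0 Δy=-1 Δt=1 [BAD: Y-move but x=1≠0]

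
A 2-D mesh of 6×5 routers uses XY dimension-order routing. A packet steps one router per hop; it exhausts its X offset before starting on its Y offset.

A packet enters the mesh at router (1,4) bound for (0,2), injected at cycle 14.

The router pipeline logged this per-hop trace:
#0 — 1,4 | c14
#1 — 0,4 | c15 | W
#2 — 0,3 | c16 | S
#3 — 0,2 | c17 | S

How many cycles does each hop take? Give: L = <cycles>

L = 1

Δcyc across hop 0→1: 15 − 14 = 1.
Each hop adds L, hence L = 1.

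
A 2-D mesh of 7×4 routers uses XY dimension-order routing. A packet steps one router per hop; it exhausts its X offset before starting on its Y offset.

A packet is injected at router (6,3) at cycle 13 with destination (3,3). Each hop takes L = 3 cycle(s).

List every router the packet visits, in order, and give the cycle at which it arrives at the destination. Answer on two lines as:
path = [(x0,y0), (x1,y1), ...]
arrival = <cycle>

path = [(6,3), (5,3), (4,3), (3,3)]
arrival = 22

hop 0: (6,3) @ cyc 13
hop 1: (5,3) @ cyc 16  [W]
hop 2: (4,3) @ cyc 19  [W]
hop 3: (3,3) @ cyc 22  [W]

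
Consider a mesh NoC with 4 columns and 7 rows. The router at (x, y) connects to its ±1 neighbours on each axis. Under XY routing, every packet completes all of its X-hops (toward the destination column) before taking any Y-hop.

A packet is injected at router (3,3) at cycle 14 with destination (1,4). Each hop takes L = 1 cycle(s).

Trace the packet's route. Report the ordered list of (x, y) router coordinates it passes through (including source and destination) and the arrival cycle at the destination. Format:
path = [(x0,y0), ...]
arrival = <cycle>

path = [(3,3), (2,3), (1,3), (1,4)]
arrival = 17

src (3,3)  cyc=14
W→(2,3)  cyc=15
W→(1,3)  cyc=16
N→(1,4)  cyc=17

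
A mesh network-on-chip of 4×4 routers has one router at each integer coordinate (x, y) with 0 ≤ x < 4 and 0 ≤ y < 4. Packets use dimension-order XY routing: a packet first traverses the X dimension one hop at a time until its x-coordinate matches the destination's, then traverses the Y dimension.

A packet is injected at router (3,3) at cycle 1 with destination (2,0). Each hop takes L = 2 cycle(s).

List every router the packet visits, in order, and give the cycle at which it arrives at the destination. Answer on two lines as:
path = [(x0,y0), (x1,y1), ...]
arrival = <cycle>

path = [(3,3), (2,3), (2,2), (2,1), (2,0)]
arrival = 9

  0. router=(3,3) cycle=1 (inject)
  1. router=(2,3) cycle=3 dir=W
  2. router=(2,2) cycle=5 dir=S
  3. router=(2,1) cycle=7 dir=S
  4. router=(2,0) cycle=9 dir=S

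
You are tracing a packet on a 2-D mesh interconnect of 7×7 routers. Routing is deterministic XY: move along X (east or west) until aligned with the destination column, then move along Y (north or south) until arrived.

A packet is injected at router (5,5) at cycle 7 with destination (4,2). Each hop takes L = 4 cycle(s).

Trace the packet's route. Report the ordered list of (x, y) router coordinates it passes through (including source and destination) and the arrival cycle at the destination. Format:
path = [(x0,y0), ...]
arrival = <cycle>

t=7: at (5,5)
t=11: at (4,5) after W
t=15: at (4,4) after S
t=19: at (4,3) after S
t=23: at (4,2) after S

path = [(5,5), (4,5), (4,4), (4,3), (4,2)]
arrival = 23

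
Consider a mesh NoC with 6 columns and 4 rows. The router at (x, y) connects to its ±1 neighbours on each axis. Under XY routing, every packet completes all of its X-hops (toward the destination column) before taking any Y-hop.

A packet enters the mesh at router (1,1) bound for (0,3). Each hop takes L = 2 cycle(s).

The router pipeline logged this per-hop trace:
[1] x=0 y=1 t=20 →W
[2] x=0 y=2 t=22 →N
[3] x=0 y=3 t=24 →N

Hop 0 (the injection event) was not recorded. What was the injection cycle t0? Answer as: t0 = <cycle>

Hop 1 reached at cycle 20; hop k is at t0 + k·L.
Subtract one hop: t0 = 20 − 2 = 18.

t0 = 18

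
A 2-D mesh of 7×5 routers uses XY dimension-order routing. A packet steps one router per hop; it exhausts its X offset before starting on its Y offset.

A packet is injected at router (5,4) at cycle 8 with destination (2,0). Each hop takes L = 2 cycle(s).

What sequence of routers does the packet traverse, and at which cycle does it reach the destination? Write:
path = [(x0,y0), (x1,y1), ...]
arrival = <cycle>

hop 0: (5,4) @ cyc 8
hop 1: (4,4) @ cyc 10  [W]
hop 2: (3,4) @ cyc 12  [W]
hop 3: (2,4) @ cyc 14  [W]
hop 4: (2,3) @ cyc 16  [S]
hop 5: (2,2) @ cyc 18  [S]
hop 6: (2,1) @ cyc 20  [S]
hop 7: (2,0) @ cyc 22  [S]

path = [(5,4), (4,4), (3,4), (2,4), (2,3), (2,2), (2,1), (2,0)]
arrival = 22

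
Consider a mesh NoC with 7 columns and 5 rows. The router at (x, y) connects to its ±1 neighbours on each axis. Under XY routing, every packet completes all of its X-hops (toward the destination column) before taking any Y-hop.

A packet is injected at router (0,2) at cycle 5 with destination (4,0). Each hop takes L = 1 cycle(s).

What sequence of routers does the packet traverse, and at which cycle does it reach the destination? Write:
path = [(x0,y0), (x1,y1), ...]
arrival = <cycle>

path = [(0,2), (1,2), (2,2), (3,2), (4,2), (4,1), (4,0)]
arrival = 11

  0. router=(0,2) cycle=5 (inject)
  1. router=(1,2) cycle=6 dir=E
  2. router=(2,2) cycle=7 dir=E
  3. router=(3,2) cycle=8 dir=E
  4. router=(4,2) cycle=9 dir=E
  5. router=(4,1) cycle=10 dir=S
  6. router=(4,0) cycle=11 dir=S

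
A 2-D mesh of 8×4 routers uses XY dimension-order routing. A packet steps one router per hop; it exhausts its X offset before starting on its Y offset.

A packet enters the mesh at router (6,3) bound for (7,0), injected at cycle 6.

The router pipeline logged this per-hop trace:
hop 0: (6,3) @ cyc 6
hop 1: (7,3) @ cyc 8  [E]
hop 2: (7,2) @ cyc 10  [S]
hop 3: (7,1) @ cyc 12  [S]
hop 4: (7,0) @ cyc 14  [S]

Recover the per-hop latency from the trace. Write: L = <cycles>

Δcyc across hop 0→1: 8 − 6 = 2.
One hop costs L cycles, so L = 2.

L = 2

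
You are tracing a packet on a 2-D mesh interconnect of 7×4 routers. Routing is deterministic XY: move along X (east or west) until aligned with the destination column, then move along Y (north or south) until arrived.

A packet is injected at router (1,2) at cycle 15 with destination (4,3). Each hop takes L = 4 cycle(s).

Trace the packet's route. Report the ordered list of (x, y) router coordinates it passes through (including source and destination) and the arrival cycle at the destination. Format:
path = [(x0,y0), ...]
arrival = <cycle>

path = [(1,2), (2,2), (3,2), (4,2), (4,3)]
arrival = 31

src (1,2)  cyc=15
E→(2,2)  cyc=19
E→(3,2)  cyc=23
E→(4,2)  cyc=27
N→(4,3)  cyc=31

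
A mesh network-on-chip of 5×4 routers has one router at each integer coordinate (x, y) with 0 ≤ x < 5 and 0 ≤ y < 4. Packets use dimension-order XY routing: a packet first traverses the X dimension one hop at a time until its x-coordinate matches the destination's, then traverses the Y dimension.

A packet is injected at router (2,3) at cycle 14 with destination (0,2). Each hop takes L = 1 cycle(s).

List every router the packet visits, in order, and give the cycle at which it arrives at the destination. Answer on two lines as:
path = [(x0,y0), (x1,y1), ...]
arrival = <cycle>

src (2,3)  cyc=14
W→(1,3)  cyc=15
W→(0,3)  cyc=16
S→(0,2)  cyc=17

path = [(2,3), (1,3), (0,3), (0,2)]
arrival = 17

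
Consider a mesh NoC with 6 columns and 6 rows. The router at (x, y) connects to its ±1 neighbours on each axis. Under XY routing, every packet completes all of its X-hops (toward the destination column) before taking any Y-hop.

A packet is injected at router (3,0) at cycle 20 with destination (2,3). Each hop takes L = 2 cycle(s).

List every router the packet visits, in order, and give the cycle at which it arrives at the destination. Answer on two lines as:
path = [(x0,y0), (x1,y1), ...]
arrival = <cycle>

[0] x=3 y=0 t=20
[1] x=2 y=0 t=22 →W
[2] x=2 y=1 t=24 →N
[3] x=2 y=2 t=26 →N
[4] x=2 y=3 t=28 →N

path = [(3,0), (2,0), (2,1), (2,2), (2,3)]
arrival = 28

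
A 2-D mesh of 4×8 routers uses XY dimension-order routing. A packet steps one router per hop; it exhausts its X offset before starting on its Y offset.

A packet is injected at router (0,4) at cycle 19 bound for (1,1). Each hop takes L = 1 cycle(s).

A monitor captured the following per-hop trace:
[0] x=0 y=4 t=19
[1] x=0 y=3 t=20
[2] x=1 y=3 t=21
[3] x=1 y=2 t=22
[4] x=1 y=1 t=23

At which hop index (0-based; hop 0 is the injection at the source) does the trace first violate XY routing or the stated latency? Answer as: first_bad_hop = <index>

check 1→ d=(0,-1) cyc+1: BAD: Y-move but x=0≠1

first_bad_hop = 1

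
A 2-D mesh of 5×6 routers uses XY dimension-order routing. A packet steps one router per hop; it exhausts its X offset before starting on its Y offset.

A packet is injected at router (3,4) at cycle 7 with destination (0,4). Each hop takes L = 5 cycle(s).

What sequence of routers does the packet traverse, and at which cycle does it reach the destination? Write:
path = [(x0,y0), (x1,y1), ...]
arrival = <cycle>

#0 — 3,4 | c7
#1 — 2,4 | c12 | W
#2 — 1,4 | c17 | W
#3 — 0,4 | c22 | W

path = [(3,4), (2,4), (1,4), (0,4)]
arrival = 22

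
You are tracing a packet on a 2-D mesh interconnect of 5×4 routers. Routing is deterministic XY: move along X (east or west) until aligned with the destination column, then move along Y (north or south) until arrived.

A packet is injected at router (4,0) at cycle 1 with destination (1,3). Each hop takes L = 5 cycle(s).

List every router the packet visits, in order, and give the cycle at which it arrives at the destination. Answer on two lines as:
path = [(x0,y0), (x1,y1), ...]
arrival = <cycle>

path = [(4,0), (3,0), (2,0), (1,0), (1,1), (1,2), (1,3)]
arrival = 31

hop 0: (4,0) @ cyc 1
hop 1: (3,0) @ cyc 6  [W]
hop 2: (2,0) @ cyc 11  [W]
hop 3: (1,0) @ cyc 16  [W]
hop 4: (1,1) @ cyc 21  [N]
hop 5: (1,2) @ cyc 26  [N]
hop 6: (1,3) @ cyc 31  [N]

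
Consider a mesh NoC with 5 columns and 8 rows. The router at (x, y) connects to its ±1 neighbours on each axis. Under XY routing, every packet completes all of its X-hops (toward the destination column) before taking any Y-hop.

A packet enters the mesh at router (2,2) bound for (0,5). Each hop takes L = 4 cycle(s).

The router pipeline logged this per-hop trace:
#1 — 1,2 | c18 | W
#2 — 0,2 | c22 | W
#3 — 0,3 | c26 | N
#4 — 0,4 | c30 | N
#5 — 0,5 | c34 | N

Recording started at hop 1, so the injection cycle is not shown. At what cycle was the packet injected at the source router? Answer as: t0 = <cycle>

At hop 1 the cycle is 18; in general cyc_k = t0 + kL.
Subtract one hop: t0 = 18 − 4 = 14.

t0 = 14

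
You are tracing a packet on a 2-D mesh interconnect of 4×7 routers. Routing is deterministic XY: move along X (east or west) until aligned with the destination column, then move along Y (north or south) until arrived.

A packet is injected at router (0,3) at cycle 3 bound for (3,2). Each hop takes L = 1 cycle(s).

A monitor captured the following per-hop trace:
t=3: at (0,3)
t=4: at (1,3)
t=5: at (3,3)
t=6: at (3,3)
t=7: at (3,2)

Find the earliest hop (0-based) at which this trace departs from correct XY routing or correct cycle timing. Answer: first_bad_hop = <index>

first_bad_hop = 2

check 1→ d=(1,0) cyc+1: ok
check 2→ d=(2,0) cyc+1: BAD: non-unit step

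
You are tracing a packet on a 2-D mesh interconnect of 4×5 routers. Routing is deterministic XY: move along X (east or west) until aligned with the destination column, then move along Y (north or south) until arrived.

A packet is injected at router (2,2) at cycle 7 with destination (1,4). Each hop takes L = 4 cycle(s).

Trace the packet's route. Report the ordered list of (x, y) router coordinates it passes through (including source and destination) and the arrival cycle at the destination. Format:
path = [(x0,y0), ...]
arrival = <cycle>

path = [(2,2), (1,2), (1,3), (1,4)]
arrival = 19

[0] x=2 y=2 t=7
[1] x=1 y=2 t=11 →W
[2] x=1 y=3 t=15 →N
[3] x=1 y=4 t=19 →N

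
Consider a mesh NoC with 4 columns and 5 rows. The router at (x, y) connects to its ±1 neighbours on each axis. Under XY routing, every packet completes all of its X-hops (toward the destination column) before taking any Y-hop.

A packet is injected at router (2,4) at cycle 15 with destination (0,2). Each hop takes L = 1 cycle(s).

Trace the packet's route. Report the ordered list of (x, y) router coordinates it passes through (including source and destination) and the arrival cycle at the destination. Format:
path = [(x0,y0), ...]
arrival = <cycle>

hop 0: (2,4) @ cyc 15
hop 1: (1,4) @ cyc 16  [W]
hop 2: (0,4) @ cyc 17  [W]
hop 3: (0,3) @ cyc 18  [S]
hop 4: (0,2) @ cyc 19  [S]

path = [(2,4), (1,4), (0,4), (0,3), (0,2)]
arrival = 19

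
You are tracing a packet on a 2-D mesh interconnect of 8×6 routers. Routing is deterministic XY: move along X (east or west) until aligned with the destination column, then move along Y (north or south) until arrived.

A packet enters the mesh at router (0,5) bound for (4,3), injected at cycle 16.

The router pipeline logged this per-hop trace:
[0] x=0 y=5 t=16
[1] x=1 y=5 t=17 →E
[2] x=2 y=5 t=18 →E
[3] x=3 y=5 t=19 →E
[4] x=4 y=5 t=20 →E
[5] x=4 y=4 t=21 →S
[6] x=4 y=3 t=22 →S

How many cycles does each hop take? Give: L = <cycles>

L = 1

From hop 0 (16) to hop 1 (17): +1 cycles.
Each hop adds L, hence L = 1.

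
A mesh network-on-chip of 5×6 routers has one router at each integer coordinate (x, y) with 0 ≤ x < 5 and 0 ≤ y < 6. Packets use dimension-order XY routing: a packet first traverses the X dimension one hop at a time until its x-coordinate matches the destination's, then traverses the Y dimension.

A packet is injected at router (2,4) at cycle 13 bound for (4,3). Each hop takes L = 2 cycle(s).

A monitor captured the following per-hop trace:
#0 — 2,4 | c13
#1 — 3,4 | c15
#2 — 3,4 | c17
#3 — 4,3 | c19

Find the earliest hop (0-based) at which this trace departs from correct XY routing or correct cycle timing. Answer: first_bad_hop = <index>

hop 1: step (+1,+0), +2 cyc — ok
hop 2: step (+0,+0), +2 cyc — BAD: non-unit step

first_bad_hop = 2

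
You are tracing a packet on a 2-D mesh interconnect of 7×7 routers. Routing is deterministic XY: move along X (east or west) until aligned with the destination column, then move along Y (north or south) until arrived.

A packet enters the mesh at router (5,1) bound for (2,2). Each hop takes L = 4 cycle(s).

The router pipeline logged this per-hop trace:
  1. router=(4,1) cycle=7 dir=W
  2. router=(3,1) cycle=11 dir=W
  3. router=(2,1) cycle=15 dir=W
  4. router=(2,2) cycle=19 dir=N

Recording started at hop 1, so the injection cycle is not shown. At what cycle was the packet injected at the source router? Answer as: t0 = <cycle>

t0 = 3

The first recorded entry is hop 1 at cycle 7.
Therefore t0 = 7 − L = 3.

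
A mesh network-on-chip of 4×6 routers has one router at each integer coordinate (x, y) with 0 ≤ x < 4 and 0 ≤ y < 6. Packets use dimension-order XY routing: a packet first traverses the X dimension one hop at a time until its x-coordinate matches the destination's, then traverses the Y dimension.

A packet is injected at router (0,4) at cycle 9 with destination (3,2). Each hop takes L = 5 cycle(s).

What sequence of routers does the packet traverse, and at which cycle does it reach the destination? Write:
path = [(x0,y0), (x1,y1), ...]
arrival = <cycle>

path = [(0,4), (1,4), (2,4), (3,4), (3,3), (3,2)]
arrival = 34

[0] x=0 y=4 t=9
[1] x=1 y=4 t=14 →E
[2] x=2 y=4 t=19 →E
[3] x=3 y=4 t=24 →E
[4] x=3 y=3 t=29 →S
[5] x=3 y=2 t=34 →S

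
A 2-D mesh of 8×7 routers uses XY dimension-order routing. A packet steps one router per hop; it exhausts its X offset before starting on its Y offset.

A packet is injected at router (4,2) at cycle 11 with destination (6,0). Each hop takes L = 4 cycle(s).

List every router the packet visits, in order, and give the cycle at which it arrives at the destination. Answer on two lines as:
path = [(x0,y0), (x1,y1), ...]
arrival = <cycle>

path = [(4,2), (5,2), (6,2), (6,1), (6,0)]
arrival = 27

src (4,2)  cyc=11
E→(5,2)  cyc=15
E→(6,2)  cyc=19
S→(6,1)  cyc=23
S→(6,0)  cyc=27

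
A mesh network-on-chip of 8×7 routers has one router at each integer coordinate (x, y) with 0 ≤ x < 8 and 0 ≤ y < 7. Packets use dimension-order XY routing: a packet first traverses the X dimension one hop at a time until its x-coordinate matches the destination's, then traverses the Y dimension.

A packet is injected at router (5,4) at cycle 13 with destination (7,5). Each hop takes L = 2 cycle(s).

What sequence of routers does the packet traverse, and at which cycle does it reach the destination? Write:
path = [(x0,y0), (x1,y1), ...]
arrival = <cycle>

[0] x=5 y=4 t=13
[1] x=6 y=4 t=15 →E
[2] x=7 y=4 t=17 →E
[3] x=7 y=5 t=19 →N

path = [(5,4), (6,4), (7,4), (7,5)]
arrival = 19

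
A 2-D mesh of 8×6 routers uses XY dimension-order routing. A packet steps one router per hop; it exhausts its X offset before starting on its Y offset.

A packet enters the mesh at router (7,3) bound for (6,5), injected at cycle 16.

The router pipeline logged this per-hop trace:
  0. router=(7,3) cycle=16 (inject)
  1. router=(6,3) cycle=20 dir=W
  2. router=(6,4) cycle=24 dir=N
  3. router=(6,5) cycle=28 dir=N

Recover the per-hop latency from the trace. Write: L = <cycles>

L = 4

Between hops 0 and 1 the cycle counter advances 20 − 16 = 4.
Each hop adds L, hence L = 4.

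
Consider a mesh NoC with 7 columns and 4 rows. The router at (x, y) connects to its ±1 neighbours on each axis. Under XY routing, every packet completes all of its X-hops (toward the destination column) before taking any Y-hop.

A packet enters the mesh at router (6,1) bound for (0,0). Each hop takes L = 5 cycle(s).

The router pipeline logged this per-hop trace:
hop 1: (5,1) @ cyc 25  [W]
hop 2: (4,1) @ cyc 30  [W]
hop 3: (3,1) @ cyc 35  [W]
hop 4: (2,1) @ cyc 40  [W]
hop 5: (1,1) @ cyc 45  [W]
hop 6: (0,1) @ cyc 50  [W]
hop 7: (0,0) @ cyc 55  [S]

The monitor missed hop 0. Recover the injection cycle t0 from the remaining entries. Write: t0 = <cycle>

Hop 1 reached at cycle 25; hop k is at t0 + k·L.
Therefore t0 = 25 − L = 20.

t0 = 20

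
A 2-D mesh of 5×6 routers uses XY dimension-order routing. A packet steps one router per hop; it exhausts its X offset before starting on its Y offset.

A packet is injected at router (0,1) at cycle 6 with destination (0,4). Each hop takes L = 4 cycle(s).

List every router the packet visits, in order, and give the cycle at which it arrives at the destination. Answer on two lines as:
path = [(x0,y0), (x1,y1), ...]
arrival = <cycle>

path = [(0,1), (0,2), (0,3), (0,4)]
arrival = 18

#0 — 0,1 | c6
#1 — 0,2 | c10 | N
#2 — 0,3 | c14 | N
#3 — 0,4 | c18 | N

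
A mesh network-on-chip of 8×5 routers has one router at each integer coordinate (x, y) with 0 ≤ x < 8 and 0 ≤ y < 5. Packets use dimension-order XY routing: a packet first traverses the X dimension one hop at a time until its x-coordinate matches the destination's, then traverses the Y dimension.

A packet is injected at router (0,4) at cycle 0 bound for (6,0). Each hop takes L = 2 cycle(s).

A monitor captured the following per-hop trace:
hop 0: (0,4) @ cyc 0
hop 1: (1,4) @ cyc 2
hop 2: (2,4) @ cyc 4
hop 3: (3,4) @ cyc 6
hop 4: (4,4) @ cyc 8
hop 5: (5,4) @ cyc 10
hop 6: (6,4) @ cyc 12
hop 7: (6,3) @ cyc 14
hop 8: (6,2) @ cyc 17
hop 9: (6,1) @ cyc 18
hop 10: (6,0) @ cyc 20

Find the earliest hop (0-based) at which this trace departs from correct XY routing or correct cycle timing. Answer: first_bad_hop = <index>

[1] (+1,+0) / 2c ⇒ ok
[2] (+1,+0) / 2c ⇒ ok
[3] (+1,+0) / 2c ⇒ ok
[4] (+1,+0) / 2c ⇒ ok
[5] (+1,+0) / 2c ⇒ ok
[6] (+1,+0) / 2c ⇒ ok
[7] (+0,-1) / 2c ⇒ ok
[8] (+0,-1) / 3c ⇒ BAD: Δcyc=3≠L

first_bad_hop = 8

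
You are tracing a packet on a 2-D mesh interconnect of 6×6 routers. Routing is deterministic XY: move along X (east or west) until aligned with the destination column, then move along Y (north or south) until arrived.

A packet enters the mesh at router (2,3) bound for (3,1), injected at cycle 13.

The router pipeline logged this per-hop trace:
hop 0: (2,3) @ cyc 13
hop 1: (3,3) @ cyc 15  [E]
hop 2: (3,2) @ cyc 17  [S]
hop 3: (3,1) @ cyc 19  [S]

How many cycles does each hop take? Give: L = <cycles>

L = 2

Between hops 0 and 1 the cycle counter advances 15 − 13 = 2.
That increment is L by definition: L = 2.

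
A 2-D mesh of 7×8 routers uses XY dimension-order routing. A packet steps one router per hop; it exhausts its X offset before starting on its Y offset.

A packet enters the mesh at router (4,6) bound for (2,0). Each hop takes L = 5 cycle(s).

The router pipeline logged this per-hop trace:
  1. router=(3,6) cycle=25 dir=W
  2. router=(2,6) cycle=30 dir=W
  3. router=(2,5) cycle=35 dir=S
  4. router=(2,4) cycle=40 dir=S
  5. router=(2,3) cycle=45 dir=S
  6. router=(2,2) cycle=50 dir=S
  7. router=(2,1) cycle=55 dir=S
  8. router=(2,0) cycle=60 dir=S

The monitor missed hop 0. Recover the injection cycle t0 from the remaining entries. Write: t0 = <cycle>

t0 = 20

The first recorded entry is hop 1 at cycle 25.
So t0 = 25 − 1·5 = 20.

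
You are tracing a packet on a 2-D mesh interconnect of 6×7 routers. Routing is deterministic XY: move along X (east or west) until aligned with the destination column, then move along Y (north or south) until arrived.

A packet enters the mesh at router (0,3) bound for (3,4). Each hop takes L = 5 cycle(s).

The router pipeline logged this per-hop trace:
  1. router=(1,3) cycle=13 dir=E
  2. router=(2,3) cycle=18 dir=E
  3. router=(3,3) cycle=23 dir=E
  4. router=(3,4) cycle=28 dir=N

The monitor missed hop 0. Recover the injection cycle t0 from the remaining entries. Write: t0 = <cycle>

cyc[1] = 13 and cyc[k] = t0 + k·L for every k.
Subtract one hop: t0 = 13 − 5 = 8.

t0 = 8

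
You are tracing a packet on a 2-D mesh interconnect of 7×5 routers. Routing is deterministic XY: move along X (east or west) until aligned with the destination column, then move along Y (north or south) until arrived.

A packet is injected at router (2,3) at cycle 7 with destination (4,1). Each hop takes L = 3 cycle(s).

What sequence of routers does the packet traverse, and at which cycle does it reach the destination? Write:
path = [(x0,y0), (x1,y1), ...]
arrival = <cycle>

t=7: at (2,3)
t=10: at (3,3) after E
t=13: at (4,3) after E
t=16: at (4,2) after S
t=19: at (4,1) after S

path = [(2,3), (3,3), (4,3), (4,2), (4,1)]
arrival = 19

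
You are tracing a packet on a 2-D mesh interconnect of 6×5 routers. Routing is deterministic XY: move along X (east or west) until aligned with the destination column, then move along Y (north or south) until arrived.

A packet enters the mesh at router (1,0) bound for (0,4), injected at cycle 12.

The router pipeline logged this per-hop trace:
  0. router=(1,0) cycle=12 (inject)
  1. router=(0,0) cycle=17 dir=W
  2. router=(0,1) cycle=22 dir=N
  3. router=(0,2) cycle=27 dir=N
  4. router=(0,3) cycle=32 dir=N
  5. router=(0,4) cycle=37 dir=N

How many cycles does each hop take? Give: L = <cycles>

cyc[1] − cyc[0] = 17 − 12 = 5.
That increment is L by definition: L = 5.

L = 5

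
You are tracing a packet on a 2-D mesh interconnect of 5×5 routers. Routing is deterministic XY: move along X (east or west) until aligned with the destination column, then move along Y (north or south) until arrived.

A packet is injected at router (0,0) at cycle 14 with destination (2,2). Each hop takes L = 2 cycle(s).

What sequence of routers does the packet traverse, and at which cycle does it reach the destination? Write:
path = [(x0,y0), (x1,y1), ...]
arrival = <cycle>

hop 0: (0,0) @ cyc 14
hop 1: (1,0) @ cyc 16  [E]
hop 2: (2,0) @ cyc 18  [E]
hop 3: (2,1) @ cyc 20  [N]
hop 4: (2,2) @ cyc 22  [N]

path = [(0,0), (1,0), (2,0), (2,1), (2,2)]
arrival = 22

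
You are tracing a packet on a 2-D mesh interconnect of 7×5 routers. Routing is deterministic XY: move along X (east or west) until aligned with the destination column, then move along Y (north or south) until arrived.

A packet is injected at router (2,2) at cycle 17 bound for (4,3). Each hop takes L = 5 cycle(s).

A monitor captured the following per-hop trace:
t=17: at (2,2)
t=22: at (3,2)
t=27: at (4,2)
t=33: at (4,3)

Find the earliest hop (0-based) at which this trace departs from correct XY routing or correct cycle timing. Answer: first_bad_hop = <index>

hop 1: step (+1,+0), +5 cyc — ok
hop 2: step (+1,+0), +5 cyc — ok
hop 3: step (+0,+1), +6 cyc — BAD: Δcyc=6≠L

first_bad_hop = 3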